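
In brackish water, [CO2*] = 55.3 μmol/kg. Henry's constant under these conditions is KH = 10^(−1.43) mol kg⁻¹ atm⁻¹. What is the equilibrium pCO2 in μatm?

pCO2 = 1490 μatm

KH = 10^(−1.43) = 3.715×10^-2 mol kg⁻¹ atm⁻¹
pCO2 = [CO2*]/KH = 55.3×10^-6 / 3.715×10^-2 = 1.49×10^-3 atm = 1490 μatm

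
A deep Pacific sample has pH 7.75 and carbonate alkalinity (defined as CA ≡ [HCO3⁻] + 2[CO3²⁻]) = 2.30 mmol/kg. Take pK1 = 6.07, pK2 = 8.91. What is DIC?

CA = [HCO3⁻] + 2[CO3²⁻] = (α₁ + 2α₂)·DIC
At pH 7.75: [H⁺]/K1 = 10^-1.68 = 0.020893, K2/[H⁺] = 10^-1.16 = 0.069183
α₁ = 1/(1 + 0.020893 + 0.069183) = 1/1.0901 = 0.9174; α₂ = α₁·K2/[H⁺] = 0.06347
α₁ + 2α₂ = 1.0443
DIC = CA / (α₁ + 2α₂) = 2.30 / 1.0443 = 2.20 mmol/kg

DIC = 2.20 mmol/kg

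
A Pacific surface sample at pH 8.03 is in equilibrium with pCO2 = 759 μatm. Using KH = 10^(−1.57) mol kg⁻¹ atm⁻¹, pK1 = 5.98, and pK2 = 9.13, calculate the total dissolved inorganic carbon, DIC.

[CO2*] = KH · pCO2 = 10^(−1.57) × 759×10^-6 = 2.043×10^-5 mol/kg
α₀ = 1/(1 + K1/[H⁺] + K1K2/[H⁺]²) = 1/(1 + 10^+2.05 + 10^+0.95) = 0.008189
DIC = [CO2*]/α₀ = 2.043×10^-5 / 0.008189 = 2.49 mmol/kg

DIC = 2.49 mmol/kg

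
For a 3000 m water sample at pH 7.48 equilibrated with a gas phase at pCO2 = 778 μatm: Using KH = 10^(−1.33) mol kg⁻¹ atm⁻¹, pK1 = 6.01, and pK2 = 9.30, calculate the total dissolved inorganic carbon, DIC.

[CO2*] = KH · pCO2 = 10^(−1.33) × 778×10^-6 = 3.639×10^-5 mol/kg
α₀ = 1/(1 + K1/[H⁺] + K1K2/[H⁺]²) = 1/(1 + 10^+1.47 + 10^-0.35) = 0.03230
DIC = [CO2*]/α₀ = 3.639×10^-5 / 0.03230 = 1.13 mmol/kg

DIC = 1.13 mmol/kg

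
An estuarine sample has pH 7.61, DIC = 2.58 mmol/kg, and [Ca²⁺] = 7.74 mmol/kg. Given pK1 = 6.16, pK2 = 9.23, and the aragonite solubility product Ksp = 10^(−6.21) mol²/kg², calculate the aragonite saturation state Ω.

α₂ = 1 / (1 + [H⁺]/K2 + [H⁺]²/(K1K2)) = 1 / (1 + 10^+1.62 + 10^+0.17)
   = 1 / (1 + 41.687 + 1.4791) = 1/44.166 = 0.02264
[CO3²⁻] = α₂ × DIC = 0.02264 × 2.58 = 0.05842 mmol/kg
Ksp = 10^(−6.21) = 6.166×10^-7
Ω = [Ca²⁺][CO3²⁻]/Ksp = (7.74×10^-3)(5.842×10^-5) / 6.166×10^-7 = 0.733

Ω = 0.733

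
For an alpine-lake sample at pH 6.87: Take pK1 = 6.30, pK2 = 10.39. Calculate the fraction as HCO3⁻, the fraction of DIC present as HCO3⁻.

α₁ = 1 / (1 + [H⁺]/K1 + K2/[H⁺]) = 1 / (1 + 10^-0.57 + 10^-3.52)
   = 1 / (1 + 0.26915 + 0.00030200) = 1/1.2695 = 0.7877

α₁ = 0.788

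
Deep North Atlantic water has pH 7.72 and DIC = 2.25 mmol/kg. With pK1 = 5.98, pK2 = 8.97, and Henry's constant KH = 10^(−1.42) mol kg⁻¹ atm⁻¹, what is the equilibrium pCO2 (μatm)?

pCO2 = 1000 μatm

α₀ = 1 / (1 + K1/[H⁺] + K1K2/[H⁺]²) = 1 / (1 + 10^+1.74 + 10^+0.49)
   = 1 / (1 + 54.954 + 3.0903) = 1/59.044 = 0.01694
[CO2*] = α₀ × DIC = 0.01694 × 2.25 = 0.03811 mmol/kg
pCO2 = [CO2*]/KH = 3.811×10^-5 / 3.802×10^-2 = 1000 μatm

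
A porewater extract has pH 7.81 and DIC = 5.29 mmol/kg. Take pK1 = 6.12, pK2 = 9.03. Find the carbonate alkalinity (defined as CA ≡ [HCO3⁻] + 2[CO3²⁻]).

CA = [HCO3⁻] + 2[CO3²⁻] = (α₁ + 2α₂)·DIC
At pH 7.81: [H⁺]/K1 = 10^-1.69 = 0.020417, K2/[H⁺] = 10^-1.22 = 0.060256
α₁ = 1/(1 + 0.020417 + 0.060256) = 1/1.0807 = 0.9253; α₂ = α₁·K2/[H⁺] = 0.05576
α₁ + 2α₂ = 1.0369
CA = 1.0369 × 5.29 = 5.49 mmol/kg

CA = 5.49 mmol/kg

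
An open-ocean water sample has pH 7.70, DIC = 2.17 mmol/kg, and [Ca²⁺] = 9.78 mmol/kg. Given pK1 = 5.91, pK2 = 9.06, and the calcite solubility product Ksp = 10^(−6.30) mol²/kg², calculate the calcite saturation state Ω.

Ω = 1.74

α₂ = 1 / (1 + [H⁺]/K2 + [H⁺]²/(K1K2)) = 1 / (1 + 10^+1.36 + 10^-0.43)
   = 1 / (1 + 22.909 + 0.37154) = 1/24.280 = 0.04119
[CO3²⁻] = α₂ × DIC = 0.04119 × 2.17 = 0.08937 mmol/kg
Ksp = 10^(−6.30) = 5.012×10^-7
Ω = [Ca²⁺][CO3²⁻]/Ksp = (9.78×10^-3)(8.937×10^-5) / 5.012×10^-7 = 1.74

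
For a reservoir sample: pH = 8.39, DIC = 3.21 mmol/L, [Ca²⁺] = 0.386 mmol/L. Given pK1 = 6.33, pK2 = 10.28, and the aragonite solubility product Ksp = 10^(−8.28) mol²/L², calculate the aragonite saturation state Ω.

α₂ = 1 / (1 + [H⁺]/K2 + [H⁺]²/(K1K2)) = 1 / (1 + 10^+1.89 + 10^-0.17)
   = 1 / (1 + 77.625 + 0.67608) = 1/79.301 = 0.01261
[CO3²⁻] = α₂ × DIC = 0.01261 × 3.21 = 0.04048 mmol/L
Ksp = 10^(−8.28) = 5.248×10^-9
Ω = [Ca²⁺][CO3²⁻]/Ksp = (0.386×10^-3)(4.048×10^-5) / 5.248×10^-9 = 2.98

Ω = 2.98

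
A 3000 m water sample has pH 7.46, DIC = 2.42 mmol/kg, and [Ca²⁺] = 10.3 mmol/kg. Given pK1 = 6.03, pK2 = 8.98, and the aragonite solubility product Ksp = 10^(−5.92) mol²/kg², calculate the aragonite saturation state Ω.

Ω = 0.587

α₂ = 1 / (1 + [H⁺]/K2 + [H⁺]²/(K1K2)) = 1 / (1 + 10^+1.52 + 10^+0.09)
   = 1 / (1 + 33.113 + 1.2303) = 1/35.343 = 0.02829
[CO3²⁻] = α₂ × DIC = 0.02829 × 2.42 = 0.06847 mmol/kg
Ksp = 10^(−5.92) = 1.202×10^-6
Ω = [Ca²⁺][CO3²⁻]/Ksp = (10.3×10^-3)(6.847×10^-5) / 1.202×10^-6 = 0.587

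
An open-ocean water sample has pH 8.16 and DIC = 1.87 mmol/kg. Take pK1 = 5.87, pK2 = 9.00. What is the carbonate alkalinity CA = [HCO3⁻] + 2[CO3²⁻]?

CA = 2.10 mmol/kg

CA = [HCO3⁻] + 2[CO3²⁻] = (α₁ + 2α₂)·DIC
At pH 8.16: [H⁺]/K1 = 10^-2.29 = 0.0051286, K2/[H⁺] = 10^-0.84 = 0.14454
α₁ = 1/(1 + 0.0051286 + 0.14454) = 1/1.1497 = 0.8698; α₂ = α₁·K2/[H⁺] = 0.1257
α₁ + 2α₂ = 1.1213
CA = 1.1213 × 1.87 = 2.10 mmol/kg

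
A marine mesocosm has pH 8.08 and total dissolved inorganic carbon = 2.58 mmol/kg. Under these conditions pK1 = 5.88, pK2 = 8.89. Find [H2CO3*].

α₀ = 1 / (1 + K1/[H⁺] + K1K2/[H⁺]²) = 1 / (1 + 10^+2.20 + 10^+1.39)
   = 1 / (1 + 158.49 + 24.547) = 1/184.04 = 0.005434
[CO2*] = α₀ × DIC = 0.005434 × 2.58 = 0.0140 mmol/kg = 14.0 μmol/kg

[CO2*] = 14.0 μmol/kg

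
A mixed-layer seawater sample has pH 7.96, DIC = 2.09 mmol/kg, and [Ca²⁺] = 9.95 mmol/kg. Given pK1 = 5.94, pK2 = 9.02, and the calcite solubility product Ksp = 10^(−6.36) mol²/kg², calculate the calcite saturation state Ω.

α₂ = 1 / (1 + [H⁺]/K2 + [H⁺]²/(K1K2)) = 1 / (1 + 10^+1.06 + 10^-0.96)
   = 1 / (1 + 11.482 + 0.10965) = 1/12.591 = 0.07942
[CO3²⁻] = α₂ × DIC = 0.07942 × 2.09 = 0.1660 mmol/kg
Ksp = 10^(−6.36) = 4.365×10^-7
Ω = [Ca²⁺][CO3²⁻]/Ksp = (9.95×10^-3)(1.660×10^-4) / 4.365×10^-7 = 3.78

Ω = 3.78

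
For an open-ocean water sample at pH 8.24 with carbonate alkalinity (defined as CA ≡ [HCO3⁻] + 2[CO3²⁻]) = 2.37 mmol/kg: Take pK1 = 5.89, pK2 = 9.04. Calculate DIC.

CA = [HCO3⁻] + 2[CO3²⁻] = (α₁ + 2α₂)·DIC
At pH 8.24: [H⁺]/K1 = 10^-2.35 = 0.0044668, K2/[H⁺] = 10^-0.80 = 0.15849
α₁ = 1/(1 + 0.0044668 + 0.15849) = 1/1.1630 = 0.8599; α₂ = α₁·K2/[H⁺] = 0.1363
α₁ + 2α₂ = 1.1324
DIC = CA / (α₁ + 2α₂) = 2.37 / 1.1324 = 2.09 mmol/kg

DIC = 2.09 mmol/kg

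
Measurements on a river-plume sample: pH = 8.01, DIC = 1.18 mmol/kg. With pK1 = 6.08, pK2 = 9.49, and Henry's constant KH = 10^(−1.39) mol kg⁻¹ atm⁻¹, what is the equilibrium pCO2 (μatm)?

pCO2 = 326 μatm

α₀ = 1 / (1 + K1/[H⁺] + K1K2/[H⁺]²) = 1 / (1 + 10^+1.93 + 10^+0.45)
   = 1 / (1 + 85.114 + 2.8184) = 1/88.932 = 0.01124
[CO2*] = α₀ × DIC = 0.01124 × 1.18 = 0.01327 mmol/kg = 13.27 μmol/kg
pCO2 = [CO2*]/KH = 1.327×10^-5 / 4.074×10^-2 = 326 μatm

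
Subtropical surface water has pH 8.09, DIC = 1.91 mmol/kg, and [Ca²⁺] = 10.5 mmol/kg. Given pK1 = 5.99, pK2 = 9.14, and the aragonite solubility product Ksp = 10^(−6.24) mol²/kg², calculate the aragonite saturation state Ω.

α₂ = 1 / (1 + [H⁺]/K2 + [H⁺]²/(K1K2)) = 1 / (1 + 10^+1.05 + 10^-1.05)
   = 1 / (1 + 11.220 + 0.089125) = 1/12.309 = 0.08124
[CO3²⁻] = α₂ × DIC = 0.08124 × 1.91 = 0.1552 mmol/kg
Ksp = 10^(−6.24) = 5.754×10^-7
Ω = [Ca²⁺][CO3²⁻]/Ksp = (10.5×10^-3)(1.552×10^-4) / 5.754×10^-7 = 2.83

Ω = 2.83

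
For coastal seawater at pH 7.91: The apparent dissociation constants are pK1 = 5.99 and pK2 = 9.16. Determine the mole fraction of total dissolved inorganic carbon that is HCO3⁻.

α₁ = 1 / (1 + [H⁺]/K1 + K2/[H⁺]) = 1 / (1 + 10^-1.92 + 10^-1.25)
   = 1 / (1 + 0.012023 + 0.056234) = 1/1.0683 = 0.9361

α₁ = 0.936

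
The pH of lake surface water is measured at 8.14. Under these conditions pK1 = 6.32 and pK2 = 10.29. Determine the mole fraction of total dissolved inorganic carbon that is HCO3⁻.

α₁ = 1 / (1 + [H⁺]/K1 + K2/[H⁺]) = 1 / (1 + 10^-1.82 + 10^-2.15)
   = 1 / (1 + 0.015136 + 0.0070795) = 1/1.0222 = 0.9783

α₁ = 0.978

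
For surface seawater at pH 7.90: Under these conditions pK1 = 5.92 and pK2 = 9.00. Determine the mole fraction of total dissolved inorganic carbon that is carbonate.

α₂ = 0.0729

α₂ = 1 / (1 + [H⁺]/K2 + [H⁺]²/(K1K2)) = 1 / (1 + 10^+1.10 + 10^-0.88)
   = 1 / (1 + 12.589 + 0.13183) = 1/13.721 = 0.07288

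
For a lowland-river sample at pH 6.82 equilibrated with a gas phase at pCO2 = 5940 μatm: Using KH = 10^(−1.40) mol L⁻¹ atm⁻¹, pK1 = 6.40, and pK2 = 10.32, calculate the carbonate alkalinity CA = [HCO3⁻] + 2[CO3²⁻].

[CO2*] = KH · pCO2 = 10^(−1.40) × 5940×10^-6 = 2.365×10^-4 mol/L
α₀ = 1/(1 + K1/[H⁺] + K1K2/[H⁺]²) = 1/(1 + 10^+0.42 + 10^-3.08) = 0.2754
DIC = [CO2*]/α₀ = 2.365×10^-4 / 0.2754 = 0.8587 mmol/L
CA = (α₁ + 2α₂)·DIC = (0.7244 + 2×0.0002291) × 0.8587 = 0.622 mmol/L

CA = 0.622 mmol/L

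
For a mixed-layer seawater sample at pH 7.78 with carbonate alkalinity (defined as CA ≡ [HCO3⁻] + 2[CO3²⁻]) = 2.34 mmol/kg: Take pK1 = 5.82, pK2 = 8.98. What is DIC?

DIC = 2.23 mmol/kg

CA = [HCO3⁻] + 2[CO3²⁻] = (α₁ + 2α₂)·DIC
At pH 7.78: [H⁺]/K1 = 10^-1.96 = 0.010965, K2/[H⁺] = 10^-1.20 = 0.063096
α₁ = 1/(1 + 0.010965 + 0.063096) = 1/1.0741 = 0.9310; α₂ = α₁·K2/[H⁺] = 0.05875
α₁ + 2α₂ = 1.0485
DIC = CA / (α₁ + 2α₂) = 2.34 / 1.0485 = 2.23 mmol/kg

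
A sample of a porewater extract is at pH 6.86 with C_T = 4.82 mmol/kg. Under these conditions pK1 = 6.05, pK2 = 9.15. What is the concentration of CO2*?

[CO2*] = 0.644 mmol/kg

α₀ = 1 / (1 + K1/[H⁺] + K1K2/[H⁺]²) = 1 / (1 + 10^+0.81 + 10^-1.48)
   = 1 / (1 + 6.4565 + 0.033113) = 1/7.4897 = 0.1335
[CO2*] = α₀ × DIC = 0.1335 × 4.82 = 0.644 mmol/kg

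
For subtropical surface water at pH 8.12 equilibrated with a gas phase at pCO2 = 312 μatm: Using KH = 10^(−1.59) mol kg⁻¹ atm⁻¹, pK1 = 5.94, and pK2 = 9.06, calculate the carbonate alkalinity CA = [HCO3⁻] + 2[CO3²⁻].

[CO2*] = KH · pCO2 = 10^(−1.59) × 312×10^-6 = 8.020×10^-6 mol/kg
α₀ = 1/(1 + K1/[H⁺] + K1K2/[H⁺]²) = 1/(1 + 10^+2.18 + 10^+1.24) = 0.005892
DIC = [CO2*]/α₀ = 8.020×10^-6 / 0.005892 = 1.361 mmol/kg
CA = (α₁ + 2α₂)·DIC = (0.8917 + 2×0.1024) × 1.361 = 1.49 mmol/kg

CA = 1.49 mmol/kg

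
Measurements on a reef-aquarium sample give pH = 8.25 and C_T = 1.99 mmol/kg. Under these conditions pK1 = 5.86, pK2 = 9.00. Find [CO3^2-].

α₂ = 1 / (1 + [H⁺]/K2 + [H⁺]²/(K1K2)) = 1 / (1 + 10^+0.75 + 10^-1.64)
   = 1 / (1 + 5.6234 + 0.022909) = 1/6.6463 = 0.1505
[CO3²⁻] = α₂ × DIC = 0.1505 × 1.99 = 0.299 mmol/kg

[CO3²⁻] = 0.299 mmol/kg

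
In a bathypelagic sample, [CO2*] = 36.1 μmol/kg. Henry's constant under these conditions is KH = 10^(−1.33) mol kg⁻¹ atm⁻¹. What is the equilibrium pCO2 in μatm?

KH = 10^(−1.33) = 4.677×10^-2 mol kg⁻¹ atm⁻¹
pCO2 = [CO2*]/KH = 36.1×10^-6 / 4.677×10^-2 = 7.72×10^-4 atm = 772 μatm

pCO2 = 772 μatm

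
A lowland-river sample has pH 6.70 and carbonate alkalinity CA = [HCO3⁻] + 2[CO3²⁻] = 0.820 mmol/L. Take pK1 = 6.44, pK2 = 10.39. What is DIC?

DIC = 1.27 mmol/L

CA = [HCO3⁻] + 2[CO3²⁻] = (α₁ + 2α₂)·DIC
At pH 6.70: [H⁺]/K1 = 10^-0.26 = 0.54954, K2/[H⁺] = 10^-3.69 = 0.00020417
α₁ = 1/(1 + 0.54954 + 0.00020417) = 1/1.5497 = 0.6453; α₂ = α₁·K2/[H⁺] = 0.0001317
α₁ + 2α₂ = 0.6455
DIC = CA / (α₁ + 2α₂) = 0.820 / 0.6455 = 1.27 mmol/L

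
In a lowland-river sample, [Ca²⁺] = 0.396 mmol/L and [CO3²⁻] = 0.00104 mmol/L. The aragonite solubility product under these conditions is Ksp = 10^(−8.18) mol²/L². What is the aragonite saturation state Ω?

Ω = 0.0623

Ksp = 10^(−8.18) = 6.607×10^-9
Ω = [Ca²⁺][CO3²⁻]/Ksp = (0.396×10^-3)(0.00104×10^-3) / 6.607×10^-9 = 0.0623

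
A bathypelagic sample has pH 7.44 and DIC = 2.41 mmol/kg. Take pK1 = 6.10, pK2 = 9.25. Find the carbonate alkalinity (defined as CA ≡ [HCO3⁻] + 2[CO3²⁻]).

CA = 2.34 mmol/kg

CA = [HCO3⁻] + 2[CO3²⁻] = (α₁ + 2α₂)·DIC
At pH 7.44: [H⁺]/K1 = 10^-1.34 = 0.045709, K2/[H⁺] = 10^-1.81 = 0.015488
α₁ = 1/(1 + 0.045709 + 0.015488) = 1/1.0612 = 0.9423; α₂ = α₁·K2/[H⁺] = 0.01459
α₁ + 2α₂ = 0.9715
CA = 0.9715 × 2.41 = 2.34 mmol/kg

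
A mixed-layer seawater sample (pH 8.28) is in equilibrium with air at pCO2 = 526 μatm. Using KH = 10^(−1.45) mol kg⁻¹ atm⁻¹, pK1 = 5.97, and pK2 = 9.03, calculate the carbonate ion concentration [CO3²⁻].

[CO3²⁻] = 0.678 mmol/kg

[CO2*] = KH · pCO2 = 10^(−1.45) × 526×10^-6 = 1.866×10^-5 mol/kg
α₀ = 1/(1 + K1/[H⁺] + K1K2/[H⁺]²) = 1/(1 + 10^+2.31 + 10^+1.56) = 0.004141
DIC = [CO2*]/α₀ = 1.866×10^-5 / 0.004141 = 4.507 mmol/kg
[CO3²⁻] = α₂·DIC; α₂ = 0.1504, so [CO3²⁻] = 0.1504 × 4.507 = 0.678 mmol/kg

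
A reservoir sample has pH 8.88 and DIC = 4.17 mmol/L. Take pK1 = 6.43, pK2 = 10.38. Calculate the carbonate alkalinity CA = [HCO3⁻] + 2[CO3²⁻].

CA = [HCO3⁻] + 2[CO3²⁻] = (α₁ + 2α₂)·DIC
At pH 8.88: [H⁺]/K1 = 10^-2.45 = 0.0035481, K2/[H⁺] = 10^-1.50 = 0.031623
α₁ = 1/(1 + 0.0035481 + 0.031623) = 1/1.0352 = 0.9660; α₂ = α₁·K2/[H⁺] = 0.03055
α₁ + 2α₂ = 1.0271
CA = 1.0271 × 4.17 = 4.28 mmol/L

CA = 4.28 mmol/L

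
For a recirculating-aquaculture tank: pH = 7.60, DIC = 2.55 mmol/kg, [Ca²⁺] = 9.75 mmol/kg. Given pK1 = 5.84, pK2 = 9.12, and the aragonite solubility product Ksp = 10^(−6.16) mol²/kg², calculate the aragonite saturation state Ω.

α₂ = 1 / (1 + [H⁺]/K2 + [H⁺]²/(K1K2)) = 1 / (1 + 10^+1.52 + 10^-0.24)
   = 1 / (1 + 33.113 + 0.57544) = 1/34.689 = 0.02883
[CO3²⁻] = α₂ × DIC = 0.02883 × 2.55 = 0.07351 mmol/kg
Ksp = 10^(−6.16) = 6.918×10^-7
Ω = [Ca²⁺][CO3²⁻]/Ksp = (9.75×10^-3)(7.351×10^-5) / 6.918×10^-7 = 1.04

Ω = 1.04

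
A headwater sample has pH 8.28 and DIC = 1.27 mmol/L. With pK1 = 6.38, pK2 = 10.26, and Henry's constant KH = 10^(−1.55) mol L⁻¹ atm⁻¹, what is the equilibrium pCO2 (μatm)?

pCO2 = 555 μatm

α₀ = 1 / (1 + K1/[H⁺] + K1K2/[H⁺]²) = 1 / (1 + 10^+1.90 + 10^-0.08)
   = 1 / (1 + 79.433 + 0.83176) = 1/81.265 = 0.01231
[CO2*] = α₀ × DIC = 0.01231 × 1.27 = 0.01563 mmol/L = 15.63 μmol/L
pCO2 = [CO2*]/KH = 1.563×10^-5 / 2.818×10^-2 = 555 μatm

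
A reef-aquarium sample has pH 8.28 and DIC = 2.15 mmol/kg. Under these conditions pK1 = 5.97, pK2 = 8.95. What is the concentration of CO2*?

[CO2*] = 8.64 μmol/kg

α₀ = 1 / (1 + K1/[H⁺] + K1K2/[H⁺]²) = 1 / (1 + 10^+2.31 + 10^+1.64)
   = 1 / (1 + 204.17 + 43.652) = 1/248.83 = 0.004019
[CO2*] = α₀ × DIC = 0.004019 × 2.15 = 0.00864 mmol/kg = 8.64 μmol/kg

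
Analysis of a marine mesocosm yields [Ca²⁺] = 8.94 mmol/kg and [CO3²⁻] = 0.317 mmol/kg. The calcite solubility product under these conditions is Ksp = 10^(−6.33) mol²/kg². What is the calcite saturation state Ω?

Ω = 6.06

Ksp = 10^(−6.33) = 4.677×10^-7
Ω = [Ca²⁺][CO3²⁻]/Ksp = (8.94×10^-3)(0.317×10^-3) / 4.677×10^-7 = 6.06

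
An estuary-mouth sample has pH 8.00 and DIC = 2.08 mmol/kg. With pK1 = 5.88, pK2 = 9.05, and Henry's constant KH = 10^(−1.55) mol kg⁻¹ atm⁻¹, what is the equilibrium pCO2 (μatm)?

α₀ = 1 / (1 + K1/[H⁺] + K1K2/[H⁺]²) = 1 / (1 + 10^+2.12 + 10^+1.07)
   = 1 / (1 + 131.83 + 11.749) = 1/144.57 = 0.006917
[CO2*] = α₀ × DIC = 0.006917 × 2.08 = 0.01439 mmol/kg = 14.39 μmol/kg
pCO2 = [CO2*]/KH = 1.439×10^-5 / 2.818×10^-2 = 510 μatm

pCO2 = 510 μatm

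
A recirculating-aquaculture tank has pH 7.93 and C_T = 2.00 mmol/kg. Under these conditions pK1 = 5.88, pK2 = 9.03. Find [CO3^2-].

α₂ = 1 / (1 + [H⁺]/K2 + [H⁺]²/(K1K2)) = 1 / (1 + 10^+1.10 + 10^-0.95)
   = 1 / (1 + 12.589 + 0.11220) = 1/13.701 = 0.07298
[CO3²⁻] = α₂ × DIC = 0.07298 × 2.00 = 0.146 mmol/kg

[CO3²⁻] = 0.146 mmol/kg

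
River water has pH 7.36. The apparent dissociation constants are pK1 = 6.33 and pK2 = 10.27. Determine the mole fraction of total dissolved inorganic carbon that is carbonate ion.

α₂ = 0.00112

α₂ = 1 / (1 + [H⁺]/K2 + [H⁺]²/(K1K2)) = 1 / (1 + 10^+2.91 + 10^+1.88)
   = 1 / (1 + 812.83 + 75.858) = 1/889.69 = 0.001124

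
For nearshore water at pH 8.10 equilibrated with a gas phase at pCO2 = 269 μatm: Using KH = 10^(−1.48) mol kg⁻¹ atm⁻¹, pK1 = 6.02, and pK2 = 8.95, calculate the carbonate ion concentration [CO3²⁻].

[CO2*] = KH · pCO2 = 10^(−1.48) × 269×10^-6 = 8.907×10^-6 mol/kg
α₀ = 1/(1 + K1/[H⁺] + K1K2/[H⁺]²) = 1/(1 + 10^+2.08 + 10^+1.23) = 0.007235
DIC = [CO2*]/α₀ = 8.907×10^-6 / 0.007235 = 1.231 mmol/kg
[CO3²⁻] = α₂·DIC; α₂ = 0.1229, so [CO3²⁻] = 0.1229 × 1.231 = 0.151 mmol/kg

[CO3²⁻] = 0.151 mmol/kg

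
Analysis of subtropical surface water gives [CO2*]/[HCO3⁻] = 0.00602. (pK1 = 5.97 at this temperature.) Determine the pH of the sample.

pH = 8.19

From K1 = [H⁺][HCO3⁻]/[CO2*]:  pH = pK1 − log₁₀([CO2*]/[HCO3⁻])
log₁₀(0.00602) = -2.220
pH = 5.97 − (-2.220) = 8.19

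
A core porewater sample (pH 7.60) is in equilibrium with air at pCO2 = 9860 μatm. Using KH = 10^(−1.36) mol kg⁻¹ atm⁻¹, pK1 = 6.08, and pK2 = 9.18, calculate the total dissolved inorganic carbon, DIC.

DIC = 15.1 mmol/kg

[CO2*] = KH · pCO2 = 10^(−1.36) × 9860×10^-6 = 4.304×10^-4 mol/kg
α₀ = 1/(1 + K1/[H⁺] + K1K2/[H⁺]²) = 1/(1 + 10^+1.52 + 10^-0.06) = 0.02858
DIC = [CO2*]/α₀ = 4.304×10^-4 / 0.02858 = 15.1 mmol/kg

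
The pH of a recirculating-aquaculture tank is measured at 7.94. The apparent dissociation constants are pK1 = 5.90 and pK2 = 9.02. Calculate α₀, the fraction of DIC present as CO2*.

α₀ = 0.00835

α₀ = 1 / (1 + K1/[H⁺] + K1K2/[H⁺]²) = 1 / (1 + 10^+2.04 + 10^+0.96)
   = 1 / (1 + 109.65 + 9.1201) = 1/119.77 = 0.008349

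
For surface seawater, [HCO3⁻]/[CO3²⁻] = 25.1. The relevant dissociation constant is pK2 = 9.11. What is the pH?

From K2 = [H⁺][CO3²⁻]/[HCO3⁻]:  pH = pK2 − log₁₀([HCO3⁻]/[CO3²⁻])
log₁₀(25.1) = +1.400
pH = 9.11 − (+1.400) = 7.71

pH = 7.71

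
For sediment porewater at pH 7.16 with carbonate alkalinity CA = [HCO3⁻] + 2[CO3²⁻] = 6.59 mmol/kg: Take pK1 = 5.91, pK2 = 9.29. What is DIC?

CA = [HCO3⁻] + 2[CO3²⁻] = (α₁ + 2α₂)·DIC
At pH 7.16: [H⁺]/K1 = 10^-1.25 = 0.056234, K2/[H⁺] = 10^-2.13 = 0.0074131
α₁ = 1/(1 + 0.056234 + 0.0074131) = 1/1.0636 = 0.9402; α₂ = α₁·K2/[H⁺] = 0.006970
α₁ + 2α₂ = 0.9541
DIC = CA / (α₁ + 2α₂) = 6.59 / 0.9541 = 6.91 mmol/kg

DIC = 6.91 mmol/kg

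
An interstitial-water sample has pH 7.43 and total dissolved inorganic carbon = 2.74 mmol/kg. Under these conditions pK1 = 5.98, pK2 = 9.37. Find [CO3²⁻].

α₂ = 1 / (1 + [H⁺]/K2 + [H⁺]²/(K1K2)) = 1 / (1 + 10^+1.94 + 10^+0.49)
   = 1 / (1 + 87.096 + 3.0903) = 1/91.187 = 0.01097
[CO3²⁻] = α₂ × DIC = 0.01097 × 2.74 = 0.0300 mmol/kg

[CO3²⁻] = 0.0300 mmol/kg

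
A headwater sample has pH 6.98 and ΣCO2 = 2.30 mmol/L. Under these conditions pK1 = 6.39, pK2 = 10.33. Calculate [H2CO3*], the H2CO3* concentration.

[CO2*] = 0.470 mmol/L

α₀ = 1 / (1 + K1/[H⁺] + K1K2/[H⁺]²) = 1 / (1 + 10^+0.59 + 10^-2.76)
   = 1 / (1 + 3.8905 + 0.0017378) = 1/4.8922 = 0.2044
[CO2*] = α₀ × DIC = 0.2044 × 2.30 = 0.470 mmol/L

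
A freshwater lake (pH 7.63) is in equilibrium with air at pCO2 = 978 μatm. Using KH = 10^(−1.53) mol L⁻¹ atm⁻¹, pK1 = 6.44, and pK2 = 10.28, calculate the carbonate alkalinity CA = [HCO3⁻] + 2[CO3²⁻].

CA = 0.449 mmol/L

[CO2*] = KH · pCO2 = 10^(−1.53) × 978×10^-6 = 2.886×10^-5 mol/L
α₀ = 1/(1 + K1/[H⁺] + K1K2/[H⁺]²) = 1/(1 + 10^+1.19 + 10^-1.46) = 0.06052
DIC = [CO2*]/α₀ = 2.886×10^-5 / 0.06052 = 0.4769 mmol/L
CA = (α₁ + 2α₂)·DIC = (0.9374 + 2×0.002099) × 0.4769 = 0.449 mmol/L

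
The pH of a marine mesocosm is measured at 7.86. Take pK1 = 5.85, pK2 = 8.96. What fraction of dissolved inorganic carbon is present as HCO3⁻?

α₁ = 1 / (1 + [H⁺]/K1 + K2/[H⁺]) = 1 / (1 + 10^-2.01 + 10^-1.10)
   = 1 / (1 + 0.0097724 + 0.079433) = 1/1.0892 = 0.9181

α₁ = 0.918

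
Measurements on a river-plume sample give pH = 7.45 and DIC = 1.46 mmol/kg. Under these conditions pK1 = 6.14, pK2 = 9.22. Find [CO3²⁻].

[CO3²⁻] = 0.0233 mmol/kg

α₂ = 1 / (1 + [H⁺]/K2 + [H⁺]²/(K1K2)) = 1 / (1 + 10^+1.77 + 10^+0.46)
   = 1 / (1 + 58.884 + 2.8840) = 1/62.768 = 0.01593
[CO3²⁻] = α₂ × DIC = 0.01593 × 1.46 = 0.0233 mmol/kg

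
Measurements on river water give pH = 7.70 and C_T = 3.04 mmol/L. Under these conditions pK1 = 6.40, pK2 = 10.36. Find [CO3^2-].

[CO3²⁻] = 6.32 μmol/L

α₂ = 1 / (1 + [H⁺]/K2 + [H⁺]²/(K1K2)) = 1 / (1 + 10^+2.66 + 10^+1.36)
   = 1 / (1 + 457.09 + 22.909) = 1/481.00 = 0.002079
[CO3²⁻] = α₂ × DIC = 0.002079 × 3.04 = 0.00632 mmol/L = 6.32 μmol/L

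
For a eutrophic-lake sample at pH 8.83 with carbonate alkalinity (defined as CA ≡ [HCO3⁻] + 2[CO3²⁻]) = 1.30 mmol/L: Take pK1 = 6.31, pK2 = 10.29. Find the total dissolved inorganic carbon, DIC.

DIC = 1.26 mmol/L

CA = [HCO3⁻] + 2[CO3²⁻] = (α₁ + 2α₂)·DIC
At pH 8.83: [H⁺]/K1 = 10^-2.52 = 0.0030200, K2/[H⁺] = 10^-1.46 = 0.034674
α₁ = 1/(1 + 0.0030200 + 0.034674) = 1/1.0377 = 0.9637; α₂ = α₁·K2/[H⁺] = 0.03341
α₁ + 2α₂ = 1.0305
DIC = CA / (α₁ + 2α₂) = 1.30 / 1.0305 = 1.26 mmol/L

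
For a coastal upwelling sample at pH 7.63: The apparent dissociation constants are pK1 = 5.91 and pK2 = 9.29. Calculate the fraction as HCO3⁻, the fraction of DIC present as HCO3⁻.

α₁ = 0.961

α₁ = 1 / (1 + [H⁺]/K1 + K2/[H⁺]) = 1 / (1 + 10^-1.72 + 10^-1.66)
   = 1 / (1 + 0.019055 + 0.021878) = 1/1.0409 = 0.9607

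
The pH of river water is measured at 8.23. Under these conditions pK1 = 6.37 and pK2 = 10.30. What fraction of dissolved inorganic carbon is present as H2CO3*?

α₀ = 1 / (1 + K1/[H⁺] + K1K2/[H⁺]²) = 1 / (1 + 10^+1.86 + 10^-0.21)
   = 1 / (1 + 72.444 + 0.61660) = 1/74.060 = 0.01350

α₀ = 0.0135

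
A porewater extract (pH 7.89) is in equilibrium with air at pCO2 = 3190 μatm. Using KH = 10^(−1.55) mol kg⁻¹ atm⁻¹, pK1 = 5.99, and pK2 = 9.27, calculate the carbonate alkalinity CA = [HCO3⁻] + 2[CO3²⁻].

[CO2*] = KH · pCO2 = 10^(−1.55) × 3190×10^-6 = 8.991×10^-5 mol/kg
α₀ = 1/(1 + K1/[H⁺] + K1K2/[H⁺]²) = 1/(1 + 10^+1.90 + 10^+0.52) = 0.01194
DIC = [CO2*]/α₀ = 8.991×10^-5 / 0.01194 = 7.529 mmol/kg
CA = (α₁ + 2α₂)·DIC = (0.9485 + 2×0.03954) × 7.529 = 7.74 mmol/kg

CA = 7.74 mmol/kg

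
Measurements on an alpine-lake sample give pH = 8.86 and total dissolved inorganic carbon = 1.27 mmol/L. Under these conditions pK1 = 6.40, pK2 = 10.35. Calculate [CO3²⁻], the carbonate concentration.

[CO3²⁻] = 0.0397 mmol/L

α₂ = 1 / (1 + [H⁺]/K2 + [H⁺]²/(K1K2)) = 1 / (1 + 10^+1.49 + 10^-0.97)
   = 1 / (1 + 30.903 + 0.10715) = 1/32.010 = 0.03124
[CO3²⁻] = α₂ × DIC = 0.03124 × 1.27 = 0.0397 mmol/L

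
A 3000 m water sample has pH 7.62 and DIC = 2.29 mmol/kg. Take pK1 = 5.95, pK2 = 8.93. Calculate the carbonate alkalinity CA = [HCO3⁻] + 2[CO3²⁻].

CA = [HCO3⁻] + 2[CO3²⁻] = (α₁ + 2α₂)·DIC
At pH 7.62: [H⁺]/K1 = 10^-1.67 = 0.021380, K2/[H⁺] = 10^-1.31 = 0.048978
α₁ = 1/(1 + 0.021380 + 0.048978) = 1/1.0704 = 0.9343; α₂ = α₁·K2/[H⁺] = 0.04576
α₁ + 2α₂ = 1.0258
CA = 1.0258 × 2.29 = 2.35 mmol/kg

CA = 2.35 mmol/kg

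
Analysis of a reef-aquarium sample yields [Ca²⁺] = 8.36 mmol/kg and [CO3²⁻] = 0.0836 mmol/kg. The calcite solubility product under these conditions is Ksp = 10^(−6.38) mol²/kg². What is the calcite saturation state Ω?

Ω = 1.68

Ksp = 10^(−6.38) = 4.169×10^-7
Ω = [Ca²⁺][CO3²⁻]/Ksp = (8.36×10^-3)(0.0836×10^-3) / 4.169×10^-7 = 1.68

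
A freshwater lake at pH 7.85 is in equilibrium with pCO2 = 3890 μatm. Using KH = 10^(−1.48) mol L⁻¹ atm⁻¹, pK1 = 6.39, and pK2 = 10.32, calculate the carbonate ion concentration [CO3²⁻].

[CO3²⁻] = 12.6 μmol/L

[CO2*] = KH · pCO2 = 10^(−1.48) × 3890×10^-6 = 1.288×10^-4 mol/L
α₀ = 1/(1 + K1/[H⁺] + K1K2/[H⁺]²) = 1/(1 + 10^+1.46 + 10^-1.01) = 0.03340
DIC = [CO2*]/α₀ = 1.288×10^-4 / 0.03340 = 3.856 mmol/L
[CO3²⁻] = α₂·DIC; α₂ = 0.003264, so [CO3²⁻] = 0.003264 × 3.856 = 0.0126 mmol/L = 12.6 μmol/L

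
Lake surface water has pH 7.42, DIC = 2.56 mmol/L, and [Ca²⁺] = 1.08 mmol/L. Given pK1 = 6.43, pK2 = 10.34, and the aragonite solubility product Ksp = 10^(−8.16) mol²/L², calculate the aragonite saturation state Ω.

Ω = 0.435

α₂ = 1 / (1 + [H⁺]/K2 + [H⁺]²/(K1K2)) = 1 / (1 + 10^+2.92 + 10^+1.93)
   = 1 / (1 + 831.76 + 85.114) = 1/917.88 = 0.001089
[CO3²⁻] = α₂ × DIC = 0.001089 × 2.56 = 0.002789 mmol/L = 2.789 μmol/L
Ksp = 10^(−8.16) = 6.918×10^-9
Ω = [Ca²⁺][CO3²⁻]/Ksp = (1.08×10^-3)(2.789×10^-6) / 6.918×10^-9 = 0.435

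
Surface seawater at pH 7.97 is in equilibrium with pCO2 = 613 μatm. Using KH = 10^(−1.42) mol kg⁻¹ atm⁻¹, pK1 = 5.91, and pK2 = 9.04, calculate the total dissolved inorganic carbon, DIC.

DIC = 2.93 mmol/kg

[CO2*] = KH · pCO2 = 10^(−1.42) × 613×10^-6 = 2.331×10^-5 mol/kg
α₀ = 1/(1 + K1/[H⁺] + K1K2/[H⁺]²) = 1/(1 + 10^+2.06 + 10^+0.99) = 0.007963
DIC = [CO2*]/α₀ = 2.331×10^-5 / 0.007963 = 2.93 mmol/kg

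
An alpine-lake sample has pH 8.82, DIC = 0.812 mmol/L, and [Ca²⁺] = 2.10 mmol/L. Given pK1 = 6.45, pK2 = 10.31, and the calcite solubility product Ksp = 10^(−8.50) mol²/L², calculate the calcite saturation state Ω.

α₂ = 1 / (1 + [H⁺]/K2 + [H⁺]²/(K1K2)) = 1 / (1 + 10^+1.49 + 10^-0.88)
   = 1 / (1 + 30.903 + 0.13183) = 1/32.035 = 0.03122
[CO3²⁻] = α₂ × DIC = 0.03122 × 0.812 = 0.02535 mmol/L
Ksp = 10^(−8.50) = 3.162×10^-9
Ω = [Ca²⁺][CO3²⁻]/Ksp = (2.10×10^-3)(2.535×10^-5) / 3.162×10^-9 = 16.8

Ω = 16.8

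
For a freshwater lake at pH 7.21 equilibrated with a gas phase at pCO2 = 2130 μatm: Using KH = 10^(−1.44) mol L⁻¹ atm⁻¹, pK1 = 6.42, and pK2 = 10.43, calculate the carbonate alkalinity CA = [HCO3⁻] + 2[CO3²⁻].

CA = 0.477 mmol/L

[CO2*] = KH · pCO2 = 10^(−1.44) × 2130×10^-6 = 7.734×10^-5 mol/L
α₀ = 1/(1 + K1/[H⁺] + K1K2/[H⁺]²) = 1/(1 + 10^+0.79 + 10^-2.43) = 0.1395
DIC = [CO2*]/α₀ = 7.734×10^-5 / 0.1395 = 0.5545 mmol/L
CA = (α₁ + 2α₂)·DIC = (0.8600 + 2×0.0005182) × 0.5545 = 0.477 mmol/L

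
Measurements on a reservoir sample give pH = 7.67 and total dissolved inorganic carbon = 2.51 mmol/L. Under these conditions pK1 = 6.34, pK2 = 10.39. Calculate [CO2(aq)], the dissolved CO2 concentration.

[CO2*] = 0.112 mmol/L

α₀ = 1 / (1 + K1/[H⁺] + K1K2/[H⁺]²) = 1 / (1 + 10^+1.33 + 10^-1.39)
   = 1 / (1 + 21.380 + 0.040738) = 1/22.420 = 0.04460
[CO2*] = α₀ × DIC = 0.04460 × 2.51 = 0.112 mmol/L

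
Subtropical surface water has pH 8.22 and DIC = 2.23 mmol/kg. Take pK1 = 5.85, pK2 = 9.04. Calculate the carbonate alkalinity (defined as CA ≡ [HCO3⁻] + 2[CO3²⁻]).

CA = [HCO3⁻] + 2[CO3²⁻] = (α₁ + 2α₂)·DIC
At pH 8.22: [H⁺]/K1 = 10^-2.37 = 0.0042658, K2/[H⁺] = 10^-0.82 = 0.15136
α₁ = 1/(1 + 0.0042658 + 0.15136) = 1/1.1556 = 0.8653; α₂ = α₁·K2/[H⁺] = 0.1310
α₁ + 2α₂ = 1.1273
CA = 1.1273 × 2.23 = 2.51 mmol/kg

CA = 2.51 mmol/kg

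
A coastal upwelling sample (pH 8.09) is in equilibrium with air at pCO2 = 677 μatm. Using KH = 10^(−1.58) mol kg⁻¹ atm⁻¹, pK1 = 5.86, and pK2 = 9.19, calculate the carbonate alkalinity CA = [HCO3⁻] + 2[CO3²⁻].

[CO2*] = KH · pCO2 = 10^(−1.58) × 677×10^-6 = 1.781×10^-5 mol/kg
α₀ = 1/(1 + K1/[H⁺] + K1K2/[H⁺]²) = 1/(1 + 10^+2.23 + 10^+1.13) = 0.005426
DIC = [CO2*]/α₀ = 1.781×10^-5 / 0.005426 = 3.282 mmol/kg
CA = (α₁ + 2α₂)·DIC = (0.9214 + 2×0.07319) × 3.282 = 3.50 mmol/kg

CA = 3.50 mmol/kg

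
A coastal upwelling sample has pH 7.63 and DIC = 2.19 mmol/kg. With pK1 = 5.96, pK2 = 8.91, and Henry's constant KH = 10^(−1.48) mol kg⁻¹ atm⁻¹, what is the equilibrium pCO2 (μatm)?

pCO2 = 1320 μatm

α₀ = 1 / (1 + K1/[H⁺] + K1K2/[H⁺]²) = 1 / (1 + 10^+1.67 + 10^+0.39)
   = 1 / (1 + 46.774 + 2.4547) = 1/50.228 = 0.01991
[CO2*] = α₀ × DIC = 0.01991 × 2.19 = 0.04360 mmol/kg
pCO2 = [CO2*]/KH = 4.360×10^-5 / 3.311×10^-2 = 1320 μatm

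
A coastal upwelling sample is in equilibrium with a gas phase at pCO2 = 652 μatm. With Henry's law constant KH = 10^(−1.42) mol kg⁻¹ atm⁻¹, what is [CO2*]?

[CO2*] = 24.8 μmol/kg

KH = 10^(−1.42) = 3.802×10^-2 mol kg⁻¹ atm⁻¹
[CO2*] = KH · pCO2 = 3.802×10^-2 × 652×10^-6 atm = 2.48×10^-5 mol/kg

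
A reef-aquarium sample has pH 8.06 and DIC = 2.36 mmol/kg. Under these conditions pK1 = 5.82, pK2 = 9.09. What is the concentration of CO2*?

α₀ = 1 / (1 + K1/[H⁺] + K1K2/[H⁺]²) = 1 / (1 + 10^+2.24 + 10^+1.21)
   = 1 / (1 + 173.78 + 16.218) = 1/191.00 = 0.005236
[CO2*] = α₀ × DIC = 0.005236 × 2.36 = 0.0124 mmol/kg = 12.4 μmol/kg

[CO2*] = 12.4 μmol/kg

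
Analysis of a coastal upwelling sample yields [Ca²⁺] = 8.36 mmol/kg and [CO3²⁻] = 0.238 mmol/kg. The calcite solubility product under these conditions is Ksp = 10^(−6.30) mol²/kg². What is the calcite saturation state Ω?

Ksp = 10^(−6.30) = 5.012×10^-7
Ω = [Ca²⁺][CO3²⁻]/Ksp = (8.36×10^-3)(0.238×10^-3) / 5.012×10^-7 = 3.97

Ω = 3.97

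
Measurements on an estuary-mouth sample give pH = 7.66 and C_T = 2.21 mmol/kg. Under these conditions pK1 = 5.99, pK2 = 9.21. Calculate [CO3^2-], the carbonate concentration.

α₂ = 1 / (1 + [H⁺]/K2 + [H⁺]²/(K1K2)) = 1 / (1 + 10^+1.55 + 10^-0.12)
   = 1 / (1 + 35.481 + 0.75858) = 1/37.240 = 0.02685
[CO3²⁻] = α₂ × DIC = 0.02685 × 2.21 = 0.0593 mmol/kg

[CO3²⁻] = 0.0593 mmol/kg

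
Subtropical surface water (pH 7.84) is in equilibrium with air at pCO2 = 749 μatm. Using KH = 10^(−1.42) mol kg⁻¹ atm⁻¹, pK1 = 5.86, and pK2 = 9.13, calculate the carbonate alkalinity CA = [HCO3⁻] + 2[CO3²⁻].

CA = 3.00 mmol/kg

[CO2*] = KH · pCO2 = 10^(−1.42) × 749×10^-6 = 2.848×10^-5 mol/kg
α₀ = 1/(1 + K1/[H⁺] + K1K2/[H⁺]²) = 1/(1 + 10^+1.98 + 10^+0.69) = 0.009862
DIC = [CO2*]/α₀ = 2.848×10^-5 / 0.009862 = 2.887 mmol/kg
CA = (α₁ + 2α₂)·DIC = (0.9418 + 2×0.04830) × 2.887 = 3.00 mmol/kg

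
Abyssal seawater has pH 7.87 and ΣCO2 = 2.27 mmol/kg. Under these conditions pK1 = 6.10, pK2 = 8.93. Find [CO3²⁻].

α₂ = 1 / (1 + [H⁺]/K2 + [H⁺]²/(K1K2)) = 1 / (1 + 10^+1.06 + 10^-0.71)
   = 1 / (1 + 11.482 + 0.19498) = 1/12.677 = 0.07889
[CO3²⁻] = α₂ × DIC = 0.07889 × 2.27 = 0.179 mmol/kg

[CO3²⁻] = 0.179 mmol/kg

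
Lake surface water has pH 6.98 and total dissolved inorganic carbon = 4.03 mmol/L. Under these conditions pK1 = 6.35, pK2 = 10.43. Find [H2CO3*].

α₀ = 1 / (1 + K1/[H⁺] + K1K2/[H⁺]²) = 1 / (1 + 10^+0.63 + 10^-2.82)
   = 1 / (1 + 4.2658 + 0.0015136) = 1/5.2673 = 0.1899
[CO2*] = α₀ × DIC = 0.1899 × 4.03 = 0.765 mmol/L

[CO2*] = 0.765 mmol/L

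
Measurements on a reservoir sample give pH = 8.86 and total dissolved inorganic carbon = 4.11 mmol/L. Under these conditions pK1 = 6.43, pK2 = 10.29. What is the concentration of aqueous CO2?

[CO2*] = 14.7 μmol/L

α₀ = 1 / (1 + K1/[H⁺] + K1K2/[H⁺]²) = 1 / (1 + 10^+2.43 + 10^+1.00)
   = 1 / (1 + 269.15 + 10.000) = 1/280.15 = 0.003569
[CO2*] = α₀ × DIC = 0.003569 × 4.11 = 0.0147 mmol/L = 14.7 μmol/L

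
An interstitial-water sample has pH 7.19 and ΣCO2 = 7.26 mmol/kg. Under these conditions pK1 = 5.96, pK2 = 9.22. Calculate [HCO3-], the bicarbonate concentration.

[HCO3⁻] = 6.80 mmol/kg

α₁ = 1 / (1 + [H⁺]/K1 + K2/[H⁺]) = 1 / (1 + 10^-1.23 + 10^-2.03)
   = 1 / (1 + 0.058884 + 0.0093325) = 1/1.0682 = 0.9361
[HCO3⁻] = α₁ × DIC = 0.9361 × 7.26 = 6.80 mmol/kg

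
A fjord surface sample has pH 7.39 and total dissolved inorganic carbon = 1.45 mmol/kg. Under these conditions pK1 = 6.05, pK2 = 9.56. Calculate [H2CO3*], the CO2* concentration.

[CO2*] = 0.0630 mmol/kg

α₀ = 1 / (1 + K1/[H⁺] + K1K2/[H⁺]²) = 1 / (1 + 10^+1.34 + 10^-0.83)
   = 1 / (1 + 21.878 + 0.14791) = 1/23.026 = 0.04343
[CO2*] = α₀ × DIC = 0.04343 × 1.45 = 0.0630 mmol/kg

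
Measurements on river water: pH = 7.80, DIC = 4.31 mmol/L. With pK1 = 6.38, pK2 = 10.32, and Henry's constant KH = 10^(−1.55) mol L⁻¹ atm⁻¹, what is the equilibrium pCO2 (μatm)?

pCO2 = 5580 μatm

α₀ = 1 / (1 + K1/[H⁺] + K1K2/[H⁺]²) = 1 / (1 + 10^+1.42 + 10^-1.10)
   = 1 / (1 + 26.303 + 0.079433) = 1/27.382 = 0.03652
[CO2*] = α₀ × DIC = 0.03652 × 4.31 = 0.1574 mmol/L
pCO2 = [CO2*]/KH = 1.574×10^-4 / 2.818×10^-2 = 5580 μatm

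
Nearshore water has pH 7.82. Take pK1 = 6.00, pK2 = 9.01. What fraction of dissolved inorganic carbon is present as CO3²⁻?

α₂ = 1 / (1 + [H⁺]/K2 + [H⁺]²/(K1K2)) = 1 / (1 + 10^+1.19 + 10^-0.63)
   = 1 / (1 + 15.488 + 0.23442) = 1/16.723 = 0.05980

α₂ = 0.0598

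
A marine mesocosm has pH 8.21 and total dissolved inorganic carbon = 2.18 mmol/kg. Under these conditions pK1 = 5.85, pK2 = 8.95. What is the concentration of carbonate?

α₂ = 1 / (1 + [H⁺]/K2 + [H⁺]²/(K1K2)) = 1 / (1 + 10^+0.74 + 10^-1.62)
   = 1 / (1 + 5.4954 + 0.023988) = 1/6.5194 = 0.1534
[CO3²⁻] = α₂ × DIC = 0.1534 × 2.18 = 0.334 mmol/kg

[CO3²⁻] = 0.334 mmol/kg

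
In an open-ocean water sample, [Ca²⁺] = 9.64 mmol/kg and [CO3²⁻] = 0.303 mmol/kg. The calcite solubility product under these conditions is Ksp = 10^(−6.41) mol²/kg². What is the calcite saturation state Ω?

Ω = 7.51

Ksp = 10^(−6.41) = 3.890×10^-7
Ω = [Ca²⁺][CO3²⁻]/Ksp = (9.64×10^-3)(0.303×10^-3) / 3.890×10^-7 = 7.51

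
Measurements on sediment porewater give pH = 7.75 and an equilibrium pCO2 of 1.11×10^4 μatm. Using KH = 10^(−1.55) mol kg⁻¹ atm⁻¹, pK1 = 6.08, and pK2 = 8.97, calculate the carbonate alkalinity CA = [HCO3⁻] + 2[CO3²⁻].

[CO2*] = KH · pCO2 = 10^(−1.55) × 1.11×10^4×10^-6 = 3.128×10^-4 mol/kg
α₀ = 1/(1 + K1/[H⁺] + K1K2/[H⁺]²) = 1/(1 + 10^+1.67 + 10^+0.45) = 0.01977
DIC = [CO2*]/α₀ = 3.128×10^-4 / 0.01977 = 15.83 mmol/kg
CA = (α₁ + 2α₂)·DIC = (0.9245 + 2×0.05571) × 15.83 = 16.4 mmol/kg

CA = 16.4 mmol/kg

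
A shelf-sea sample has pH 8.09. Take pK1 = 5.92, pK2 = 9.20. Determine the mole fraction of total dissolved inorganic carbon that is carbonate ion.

α₂ = 0.0716

α₂ = 1 / (1 + [H⁺]/K2 + [H⁺]²/(K1K2)) = 1 / (1 + 10^+1.11 + 10^-1.06)
   = 1 / (1 + 12.882 + 0.087096) = 1/13.970 = 0.07158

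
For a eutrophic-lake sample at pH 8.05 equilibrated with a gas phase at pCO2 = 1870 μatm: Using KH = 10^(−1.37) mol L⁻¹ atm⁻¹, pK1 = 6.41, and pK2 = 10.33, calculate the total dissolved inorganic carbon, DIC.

[CO2*] = KH · pCO2 = 10^(−1.37) × 1870×10^-6 = 7.977×10^-5 mol/L
α₀ = 1/(1 + K1/[H⁺] + K1K2/[H⁺]²) = 1/(1 + 10^+1.64 + 10^-0.64) = 0.02228
DIC = [CO2*]/α₀ = 7.977×10^-5 / 0.02228 = 3.58 mmol/L

DIC = 3.58 mmol/L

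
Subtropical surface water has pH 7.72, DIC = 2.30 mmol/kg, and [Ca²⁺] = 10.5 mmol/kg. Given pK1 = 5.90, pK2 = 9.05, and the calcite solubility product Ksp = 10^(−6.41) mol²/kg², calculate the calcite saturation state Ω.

Ω = 2.73

α₂ = 1 / (1 + [H⁺]/K2 + [H⁺]²/(K1K2)) = 1 / (1 + 10^+1.33 + 10^-0.49)
   = 1 / (1 + 21.380 + 0.32359) = 1/22.703 = 0.04405
[CO3²⁻] = α₂ × DIC = 0.04405 × 2.30 = 0.1013 mmol/kg
Ksp = 10^(−6.41) = 3.890×10^-7
Ω = [Ca²⁺][CO3²⁻]/Ksp = (10.5×10^-3)(1.013×10^-4) / 3.890×10^-7 = 2.73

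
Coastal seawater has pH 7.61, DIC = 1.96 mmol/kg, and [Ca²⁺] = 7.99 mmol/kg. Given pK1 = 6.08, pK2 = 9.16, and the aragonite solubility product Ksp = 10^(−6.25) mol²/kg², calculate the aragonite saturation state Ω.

Ω = 0.742

α₂ = 1 / (1 + [H⁺]/K2 + [H⁺]²/(K1K2)) = 1 / (1 + 10^+1.55 + 10^+0.02)
   = 1 / (1 + 35.481 + 1.0471) = 1/37.528 = 0.02665
[CO3²⁻] = α₂ × DIC = 0.02665 × 1.96 = 0.05223 mmol/kg
Ksp = 10^(−6.25) = 5.623×10^-7
Ω = [Ca²⁺][CO3²⁻]/Ksp = (7.99×10^-3)(5.223×10^-5) / 5.623×10^-7 = 0.742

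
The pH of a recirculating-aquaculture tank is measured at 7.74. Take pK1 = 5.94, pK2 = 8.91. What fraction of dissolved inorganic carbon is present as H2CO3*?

α₀ = 0.0146

α₀ = 1 / (1 + K1/[H⁺] + K1K2/[H⁺]²) = 1 / (1 + 10^+1.80 + 10^+0.63)
   = 1 / (1 + 63.096 + 4.2658) = 1/68.362 = 0.01463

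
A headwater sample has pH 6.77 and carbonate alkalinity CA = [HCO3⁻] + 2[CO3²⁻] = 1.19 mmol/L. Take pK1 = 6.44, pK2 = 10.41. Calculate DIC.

DIC = 1.75 mmol/L

CA = [HCO3⁻] + 2[CO3²⁻] = (α₁ + 2α₂)·DIC
At pH 6.77: [H⁺]/K1 = 10^-0.33 = 0.46774, K2/[H⁺] = 10^-3.64 = 0.00022909
α₁ = 1/(1 + 0.46774 + 0.00022909) = 1/1.4680 = 0.6812; α₂ = α₁·K2/[H⁺] = 0.0001561
α₁ + 2α₂ = 0.6815
DIC = CA / (α₁ + 2α₂) = 1.19 / 0.6815 = 1.75 mmol/L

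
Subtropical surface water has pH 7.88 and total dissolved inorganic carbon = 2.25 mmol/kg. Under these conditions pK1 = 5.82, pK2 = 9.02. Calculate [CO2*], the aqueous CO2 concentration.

α₀ = 1 / (1 + K1/[H⁺] + K1K2/[H⁺]²) = 1 / (1 + 10^+2.06 + 10^+0.92)
   = 1 / (1 + 114.82 + 8.3176) = 1/124.13 = 0.008056
[CO2*] = α₀ × DIC = 0.008056 × 2.25 = 0.0181 mmol/kg = 18.1 μmol/kg

[CO2*] = 18.1 μmol/kg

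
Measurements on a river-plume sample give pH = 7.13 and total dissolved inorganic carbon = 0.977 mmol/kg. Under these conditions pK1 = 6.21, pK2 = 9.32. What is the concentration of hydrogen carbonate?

[HCO3⁻] = 0.867 mmol/kg

α₁ = 1 / (1 + [H⁺]/K1 + K2/[H⁺]) = 1 / (1 + 10^-0.92 + 10^-2.19)
   = 1 / (1 + 0.12023 + 0.0064565) = 1/1.1267 = 0.8876
[HCO3⁻] = α₁ × DIC = 0.8876 × 0.977 = 0.867 mmol/kg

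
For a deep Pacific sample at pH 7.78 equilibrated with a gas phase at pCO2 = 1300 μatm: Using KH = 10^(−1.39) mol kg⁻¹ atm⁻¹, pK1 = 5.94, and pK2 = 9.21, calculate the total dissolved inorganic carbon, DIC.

[CO2*] = KH · pCO2 = 10^(−1.39) × 1300×10^-6 = 5.296×10^-5 mol/kg
α₀ = 1/(1 + K1/[H⁺] + K1K2/[H⁺]²) = 1/(1 + 10^+1.84 + 10^+0.41) = 0.01375
DIC = [CO2*]/α₀ = 5.296×10^-5 / 0.01375 = 3.85 mmol/kg

DIC = 3.85 mmol/kg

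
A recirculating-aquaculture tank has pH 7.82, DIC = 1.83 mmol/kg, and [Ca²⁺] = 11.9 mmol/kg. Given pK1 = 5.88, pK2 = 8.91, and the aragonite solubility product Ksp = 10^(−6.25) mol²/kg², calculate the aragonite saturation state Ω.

α₂ = 1 / (1 + [H⁺]/K2 + [H⁺]²/(K1K2)) = 1 / (1 + 10^+1.09 + 10^-0.85)
   = 1 / (1 + 12.303 + 0.14125) = 1/13.444 = 0.07438
[CO3²⁻] = α₂ × DIC = 0.07438 × 1.83 = 0.1361 mmol/kg
Ksp = 10^(−6.25) = 5.623×10^-7
Ω = [Ca²⁺][CO3²⁻]/Ksp = (11.9×10^-3)(1.361×10^-4) / 5.623×10^-7 = 2.88

Ω = 2.88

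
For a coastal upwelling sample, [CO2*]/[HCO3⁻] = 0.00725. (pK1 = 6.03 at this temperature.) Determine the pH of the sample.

pH = 8.17

From K1 = [H⁺][HCO3⁻]/[CO2*]:  pH = pK1 − log₁₀([CO2*]/[HCO3⁻])
log₁₀(0.00725) = -2.140
pH = 6.03 − (-2.140) = 8.17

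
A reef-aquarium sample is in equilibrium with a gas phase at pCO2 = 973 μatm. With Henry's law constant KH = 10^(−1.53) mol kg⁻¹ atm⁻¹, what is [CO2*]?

[CO2*] = 28.7 μmol/kg

KH = 10^(−1.53) = 2.951×10^-2 mol kg⁻¹ atm⁻¹
[CO2*] = KH · pCO2 = 2.951×10^-2 × 973×10^-6 atm = 2.87×10^-5 mol/kg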